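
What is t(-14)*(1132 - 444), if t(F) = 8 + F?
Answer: -4128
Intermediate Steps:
t(-14)*(1132 - 444) = (8 - 14)*(1132 - 444) = -6*688 = -4128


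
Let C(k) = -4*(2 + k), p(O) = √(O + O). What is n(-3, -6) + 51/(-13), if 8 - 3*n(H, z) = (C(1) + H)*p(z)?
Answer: -49/39 + 10*I*√3 ≈ -1.2564 + 17.32*I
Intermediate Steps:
p(O) = √2*√O (p(O) = √(2*O) = √2*√O)
C(k) = -8 - 4*k
n(H, z) = 8/3 - √2*√z*(-12 + H)/3 (n(H, z) = 8/3 - ((-8 - 4*1) + H)*√2*√z/3 = 8/3 - ((-8 - 4) + H)*√2*√z/3 = 8/3 - (-12 + H)*√2*√z/3 = 8/3 - √2*√z*(-12 + H)/3)
n(-3, -6) + 51/(-13) = (8/3 + 4*√2*√(-6) - ⅓*(-3)*√2*√(-6)) + 51/(-13) = (8/3 + 4*√2*(I*√6) - ⅓*(-3)*√2*I*√6) - 1/13*51 = (8/3 + 8*I*√3 + 2*I*√3) - 51/13 = (8/3 + 10*I*√3) - 51/13 = -49/39 + 10*I*√3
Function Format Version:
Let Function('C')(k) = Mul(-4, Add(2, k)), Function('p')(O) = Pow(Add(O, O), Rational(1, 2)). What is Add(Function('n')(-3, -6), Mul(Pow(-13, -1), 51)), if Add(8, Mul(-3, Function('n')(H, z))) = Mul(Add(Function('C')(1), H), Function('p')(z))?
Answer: Add(Rational(-49, 39), Mul(10, I, Pow(3, Rational(1, 2)))) ≈ Add(-1.2564, Mul(17.320, I))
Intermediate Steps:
Function('p')(O) = Mul(Pow(2, Rational(1, 2)), Pow(O, Rational(1, 2))) (Function('p')(O) = Pow(Mul(2, O), Rational(1, 2)) = Mul(Pow(2, Rational(1, 2)), Pow(O, Rational(1, 2))))
Function('C')(k) = Add(-8, Mul(-4, k))
Function('n')(H, z) = Add(Rational(8, 3), Mul(Rational(-1, 3), Pow(2, Rational(1, 2)), Pow(z, Rational(1, 2)), Add(-12, H))) (Function('n')(H, z) = Add(Rational(8, 3), Mul(Rational(-1, 3), Mul(Add(Add(-8, Mul(-4, 1)), H), Mul(Pow(2, Rational(1, 2)), Pow(z, Rational(1, 2)))))) = Add(Rational(8, 3), Mul(Rational(-1, 3), Mul(Add(Add(-8, -4), H), Mul(Pow(2, Rational(1, 2)), Pow(z, Rational(1, 2)))))) = Add(Rational(8, 3), Mul(Rational(-1, 3), Mul(Add(-12, H), Mul(Pow(2, Rational(1, 2)), Pow(z, Rational(1, 2)))))) = Add(Rational(8, 3), Mul(Rational(-1, 3), Mul(Pow(2, Rational(1, 2)), Pow(z, Rational(1, 2)), Add(-12, H)))) = Add(Rational(8, 3), Mul(Rational(-1, 3), Pow(2, Rational(1, 2)), Pow(z, Rational(1, 2)), Add(-12, H))))
Add(Function('n')(-3, -6), Mul(Pow(-13, -1), 51)) = Add(Add(Rational(8, 3), Mul(4, Pow(2, Rational(1, 2)), Pow(-6, Rational(1, 2))), Mul(Rational(-1, 3), -3, Pow(2, Rational(1, 2)), Pow(-6, Rational(1, 2)))), Mul(Pow(-13, -1), 51)) = Add(Add(Rational(8, 3), Mul(4, Pow(2, Rational(1, 2)), Mul(I, Pow(6, Rational(1, 2)))), Mul(Rational(-1, 3), -3, Pow(2, Rational(1, 2)), Mul(I, Pow(6, Rational(1, 2))))), Mul(Rational(-1, 13), 51)) = Add(Add(Rational(8, 3), Mul(8, I, Pow(3, Rational(1, 2))), Mul(2, I, Pow(3, Rational(1, 2)))), Rational(-51, 13)) = Add(Add(Rational(8, 3), Mul(10, I, Pow(3, Rational(1, 2)))), Rational(-51, 13)) = Add(Rational(-49, 39), Mul(10, I, Pow(3, Rational(1, 2))))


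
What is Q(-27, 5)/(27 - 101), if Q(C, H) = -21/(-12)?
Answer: -7/296 ≈ -0.023649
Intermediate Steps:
Q(C, H) = 7/4 (Q(C, H) = -21*(-1/12) = 7/4)
Q(-27, 5)/(27 - 101) = (7/4)/(27 - 101) = (7/4)/(-74) = -1/74*7/4 = -7/296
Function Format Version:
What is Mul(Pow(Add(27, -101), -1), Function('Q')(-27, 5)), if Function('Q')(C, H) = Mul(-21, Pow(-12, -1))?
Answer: Rational(-7, 296) ≈ -0.023649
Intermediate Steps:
Function('Q')(C, H) = Rational(7, 4) (Function('Q')(C, H) = Mul(-21, Rational(-1, 12)) = Rational(7, 4))
Mul(Pow(Add(27, -101), -1), Function('Q')(-27, 5)) = Mul(Pow(Add(27, -101), -1), Rational(7, 4)) = Mul(Pow(-74, -1), Rational(7, 4)) = Mul(Rational(-1, 74), Rational(7, 4)) = Rational(-7, 296)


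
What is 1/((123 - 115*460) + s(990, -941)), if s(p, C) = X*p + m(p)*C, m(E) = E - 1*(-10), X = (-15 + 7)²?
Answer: -1/930417 ≈ -1.0748e-6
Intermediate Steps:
X = 64 (X = (-8)² = 64)
m(E) = 10 + E (m(E) = E + 10 = 10 + E)
s(p, C) = 64*p + C*(10 + p) (s(p, C) = 64*p + (10 + p)*C = 64*p + C*(10 + p))
1/((123 - 115*460) + s(990, -941)) = 1/((123 - 115*460) + (64*990 - 941*(10 + 990))) = 1/((123 - 52900) + (63360 - 941*1000)) = 1/(-52777 + (63360 - 941000)) = 1/(-52777 - 877640) = 1/(-930417) = -1/930417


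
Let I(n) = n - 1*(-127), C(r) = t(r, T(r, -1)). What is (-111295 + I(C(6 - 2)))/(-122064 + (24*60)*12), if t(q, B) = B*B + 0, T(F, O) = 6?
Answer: 9261/8732 ≈ 1.0606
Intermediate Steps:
t(q, B) = B² (t(q, B) = B² + 0 = B²)
C(r) = 36 (C(r) = 6² = 36)
I(n) = 127 + n (I(n) = n + 127 = 127 + n)
(-111295 + I(C(6 - 2)))/(-122064 + (24*60)*12) = (-111295 + (127 + 36))/(-122064 + (24*60)*12) = (-111295 + 163)/(-122064 + 1440*12) = -111132/(-122064 + 17280) = -111132/(-104784) = -111132*(-1/104784) = 9261/8732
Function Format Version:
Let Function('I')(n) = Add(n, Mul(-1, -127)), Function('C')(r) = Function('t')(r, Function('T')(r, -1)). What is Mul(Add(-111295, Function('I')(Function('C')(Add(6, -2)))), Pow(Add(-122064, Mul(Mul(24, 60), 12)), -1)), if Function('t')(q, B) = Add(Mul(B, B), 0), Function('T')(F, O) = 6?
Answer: Rational(9261, 8732) ≈ 1.0606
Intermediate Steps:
Function('t')(q, B) = Pow(B, 2) (Function('t')(q, B) = Add(Pow(B, 2), 0) = Pow(B, 2))
Function('C')(r) = 36 (Function('C')(r) = Pow(6, 2) = 36)
Function('I')(n) = Add(127, n) (Function('I')(n) = Add(n, 127) = Add(127, n))
Mul(Add(-111295, Function('I')(Function('C')(Add(6, -2)))), Pow(Add(-122064, Mul(Mul(24, 60), 12)), -1)) = Mul(Add(-111295, Add(127, 36)), Pow(Add(-122064, Mul(Mul(24, 60), 12)), -1)) = Mul(Add(-111295, 163), Pow(Add(-122064, Mul(1440, 12)), -1)) = Mul(-111132, Pow(Add(-122064, 17280), -1)) = Mul(-111132, Pow(-104784, -1)) = Mul(-111132, Rational(-1, 104784)) = Rational(9261, 8732)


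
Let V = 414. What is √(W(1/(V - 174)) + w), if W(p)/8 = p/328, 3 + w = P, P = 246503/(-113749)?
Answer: I*√404577659413574385/279822540 ≈ 2.2731*I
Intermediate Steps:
P = -246503/113749 (P = 246503*(-1/113749) = -246503/113749 ≈ -2.1671)
w = -587750/113749 (w = -3 - 246503/113749 = -587750/113749 ≈ -5.1671)
W(p) = p/41 (W(p) = 8*(p/328) = p/41)
√(W(1/(V - 174)) + w) = √(1/(41*(414 - 174)) - 587750/113749) = √((1/41)/240 - 587750/113749) = √((1/41)*(1/240) - 587750/113749) = √(1/9840 - 587750/113749) = √(-5783346251/1119290160) = I*√404577659413574385/279822540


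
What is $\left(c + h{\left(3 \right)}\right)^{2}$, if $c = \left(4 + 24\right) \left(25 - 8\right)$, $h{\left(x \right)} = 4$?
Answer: $230400$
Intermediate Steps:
$c = 476$ ($c = 28 \cdot 17 = 476$)
$\left(c + h{\left(3 \right)}\right)^{2} = \left(476 + 4\right)^{2} = 480^{2} = 230400$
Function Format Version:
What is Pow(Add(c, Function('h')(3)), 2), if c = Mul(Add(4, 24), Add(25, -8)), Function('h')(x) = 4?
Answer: 230400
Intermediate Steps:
c = 476 (c = Mul(28, 17) = 476)
Pow(Add(c, Function('h')(3)), 2) = Pow(Add(476, 4), 2) = Pow(480, 2) = 230400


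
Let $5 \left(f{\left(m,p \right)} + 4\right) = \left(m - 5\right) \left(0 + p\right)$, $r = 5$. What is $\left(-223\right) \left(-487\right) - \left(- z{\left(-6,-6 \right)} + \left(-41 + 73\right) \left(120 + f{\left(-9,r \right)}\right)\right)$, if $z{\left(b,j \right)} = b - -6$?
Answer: $105337$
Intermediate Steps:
$z{\left(b,j \right)} = 6 + b$ ($z{\left(b,j \right)} = b + 6 = 6 + b$)
$f{\left(m,p \right)} = -4 + \frac{p \left(-5 + m\right)}{5}$ ($f{\left(m,p \right)} = -4 + \frac{\left(m - 5\right) \left(0 + p\right)}{5} = -4 + \frac{\left(-5 + m\right) p}{5} = -4 + \frac{p \left(-5 + m\right)}{5}$)
$\left(-223\right) \left(-487\right) - \left(- z{\left(-6,-6 \right)} + \left(-41 + 73\right) \left(120 + f{\left(-9,r \right)}\right)\right) = \left(-223\right) \left(-487\right) + \left(\left(6 - 6\right) - \left(-41 + 73\right) \left(120 - \left(9 + 9\right)\right)\right) = 108601 - 32 \left(120 - 18\right) = 108601 + \left(0 - 32 \left(120 - 18\right)\right) = 108601 + \left(0 - 32 \cdot 102\right) = 108601 + \left(0 - 3264\right) = 108601 - 3264 = 105337$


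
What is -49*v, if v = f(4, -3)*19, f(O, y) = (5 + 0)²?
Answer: -23275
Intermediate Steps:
f(O, y) = 25 (f(O, y) = 5² = 25)
v = 475 (v = 25*19 = 475)
-49*v = -49*475 = -23275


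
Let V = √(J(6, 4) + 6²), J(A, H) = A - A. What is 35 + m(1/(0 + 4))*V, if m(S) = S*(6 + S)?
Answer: 355/8 ≈ 44.375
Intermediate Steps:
J(A, H) = 0
V = 6 (V = √(0 + 6²) = √(0 + 36) = √36 = 6)
35 + m(1/(0 + 4))*V = 35 + ((6 + 1/(0 + 4))/(0 + 4))*6 = 35 + ((6 + 1/4)/4)*6 = 35 + ((6 + ¼)/4)*6 = 35 + ((¼)*(25/4))*6 = 35 + (25/16)*6 = 35 + 75/8 = 355/8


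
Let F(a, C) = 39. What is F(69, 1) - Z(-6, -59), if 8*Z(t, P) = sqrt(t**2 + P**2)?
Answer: 39 - sqrt(3517)/8 ≈ 31.587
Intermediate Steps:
Z(t, P) = sqrt(P**2 + t**2)/8 (Z(t, P) = sqrt(t**2 + P**2)/8 = sqrt(P**2 + t**2)/8)
F(69, 1) - Z(-6, -59) = 39 - sqrt((-59)**2 + (-6)**2)/8 = 39 - sqrt(3481 + 36)/8 = 39 - sqrt(3517)/8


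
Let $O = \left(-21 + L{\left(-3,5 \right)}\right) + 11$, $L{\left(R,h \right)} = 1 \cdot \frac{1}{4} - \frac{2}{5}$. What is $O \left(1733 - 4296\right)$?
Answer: $\frac{520289}{20} \approx 26014.0$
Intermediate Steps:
$L{\left(R,h \right)} = - \frac{3}{20}$ ($L{\left(R,h \right)} = 1 \cdot \frac{1}{4} - \frac{2}{5} = \frac{1}{4} - \frac{2}{5} = - \frac{3}{20}$)
$O = - \frac{203}{20}$ ($O = \left(-21 - \frac{3}{20}\right) + 11 = - \frac{423}{20} + 11 = - \frac{203}{20} \approx -10.15$)
$O \left(1733 - 4296\right) = - \frac{203 \left(1733 - 4296\right)}{20} = \left(- \frac{203}{20}\right) \left(-2563\right) = \frac{520289}{20}$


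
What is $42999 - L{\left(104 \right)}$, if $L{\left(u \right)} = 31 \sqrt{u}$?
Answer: $42999 - 62 \sqrt{26} \approx 42683.0$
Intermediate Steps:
$42999 - L{\left(104 \right)} = 42999 - 31 \sqrt{104} = 42999 - 31 \cdot 2 \sqrt{26} = 42999 - 62 \sqrt{26}$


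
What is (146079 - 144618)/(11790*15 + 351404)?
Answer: 1461/528254 ≈ 0.0027657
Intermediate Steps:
(146079 - 144618)/(11790*15 + 351404) = 1461/(176850 + 351404) = 1461/528254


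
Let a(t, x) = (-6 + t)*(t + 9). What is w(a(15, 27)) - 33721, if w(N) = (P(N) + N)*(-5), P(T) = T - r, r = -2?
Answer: -35891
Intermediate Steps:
a(t, x) = (-6 + t)*(9 + t)
P(T) = 2 + T (P(T) = T - 1*(-2) = T + 2 = 2 + T)
w(N) = -10 - 10*N (w(N) = ((2 + N) + N)*(-5) = (2 + 2*N)*(-5) = -10 - 10*N)
w(a(15, 27)) - 33721 = (-10 - 10*(-54 + 15² + 3*15)) - 33721 = (-10 - 10*(-54 + 225 + 45)) - 33721 = (-10 - 10*216) - 33721 = (-10 - 2160) - 33721 = -2170 - 33721 = -35891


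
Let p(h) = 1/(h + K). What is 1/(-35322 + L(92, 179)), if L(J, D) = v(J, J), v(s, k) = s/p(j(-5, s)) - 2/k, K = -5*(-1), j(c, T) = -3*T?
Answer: -46/2771685 ≈ -1.6596e-5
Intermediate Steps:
K = 5
p(h) = 1/(5 + h) (p(h) = 1/(h + 5) = 1/(5 + h))
v(s, k) = -2/k + s*(5 - 3*s) (v(s, k) = s/(1/(5 - 3*s)) - 2/k = s*(5 - 3*s) - 2/k = -2/k + s*(5 - 3*s))
L(J, D) = -3*J**2 - 2/J + 5*J
1/(-35322 + L(92, 179)) = 1/(-35322 + (-2 + 92**2*(5 - 3*92))/92) = 1/(-35322 + (-2 + 8464*(5 - 276))/92) = 1/(-35322 + (-2 + 8464*(-271))/92) = 1/(-35322 + (-2 - 2293744)/92) = 1/(-35322 + (1/92)*(-2293746)) = 1/(-35322 - 1146873/46) = 1/(-2771685/46) = -46/2771685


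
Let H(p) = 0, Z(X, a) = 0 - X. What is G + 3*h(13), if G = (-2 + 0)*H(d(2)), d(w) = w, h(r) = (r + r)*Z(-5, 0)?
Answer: 390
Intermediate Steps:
Z(X, a) = -X
h(r) = 10*r (h(r) = (r + r)*(-1*(-5)) = (2*r)*5 = 10*r)
G = 0 (G = (-2 + 0)*0 = -2*0 = 0)
G + 3*h(13) = 0 + 3*(10*13) = 0 + 3*130 = 0 + 390 = 390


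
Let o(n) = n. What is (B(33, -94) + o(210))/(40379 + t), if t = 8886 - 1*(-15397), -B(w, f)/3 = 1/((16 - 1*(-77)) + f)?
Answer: 71/21554 ≈ 0.0032941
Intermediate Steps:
B(w, f) = -3/(93 + f) (B(w, f) = -3/((16 - 1*(-77)) + f) = -3/((16 + 77) + f) = -3/(93 + f))
t = 24283 (t = 8886 + 15397 = 24283)
(B(33, -94) + o(210))/(40379 + t) = (-3/(93 - 94) + 210)/(40379 + 24283) = (-3/(-1) + 210)/64662 = (-3*(-1) + 210)*(1/64662) = (3 + 210)*(1/64662) = 213*(1/64662) = 71/21554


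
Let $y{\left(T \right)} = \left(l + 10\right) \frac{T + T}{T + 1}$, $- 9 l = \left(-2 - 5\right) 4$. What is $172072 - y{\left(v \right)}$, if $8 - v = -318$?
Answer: $\frac{506330960}{2943} \approx 1.7205 \cdot 10^{5}$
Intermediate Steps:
$v = 326$ ($v = 8 - -318 = 8 + 318 = 326$)
$l = \frac{28}{9}$ ($l = - \frac{\left(-2 - 5\right) 4}{9} = - \frac{\left(-7\right) 4}{9} = \left(- \frac{1}{9}\right) \left(-28\right) = \frac{28}{9} \approx 3.1111$)
$y{\left(T \right)} = \frac{236 T}{9 \left(1 + T\right)}$ ($y{\left(T \right)} = \left(\frac{28}{9} + 10\right) \frac{T + T}{T + 1} = \frac{118 \frac{2 T}{1 + T}}{9} = \frac{236 T}{9 \left(1 + T\right)}$)
$172072 - y{\left(v \right)} = 172072 - \frac{236}{9} \cdot 326 \frac{1}{1 + 326} = 172072 - \frac{236}{9} \cdot 326 \cdot \frac{1}{327} = 172072 - \frac{76936}{2943} = \frac{506330960}{2943}$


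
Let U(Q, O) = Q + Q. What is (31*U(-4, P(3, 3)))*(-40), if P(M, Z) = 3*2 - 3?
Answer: 9920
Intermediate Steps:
P(M, Z) = 3 (P(M, Z) = 6 - 3 = 3)
U(Q, O) = 2*Q
(31*U(-4, P(3, 3)))*(-40) = (31*(2*(-4)))*(-40) = (31*(-8))*(-40) = -248*(-40) = 9920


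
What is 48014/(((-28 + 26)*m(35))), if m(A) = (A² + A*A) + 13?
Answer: -24007/2463 ≈ -9.7471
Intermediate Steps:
m(A) = 13 + 2*A² (m(A) = (A² + A²) + 13 = 2*A² + 13 = 13 + 2*A²)
48014/(((-28 + 26)*m(35))) = 48014/(((-28 + 26)*(13 + 2*35²))) = 48014/((-2*(13 + 2*1225))) = 48014/((-2*(13 + 2450))) = 48014/((-2*2463)) = 48014/(-4926) = 48014*(-1/4926) = -24007/2463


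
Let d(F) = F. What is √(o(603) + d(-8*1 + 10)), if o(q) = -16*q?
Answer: I*√9646 ≈ 98.214*I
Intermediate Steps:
√(o(603) + d(-8*1 + 10)) = √(-16*603 + (-8*1 + 10)) = √(-9648 + (-8 + 10)) = √(-9648 + 2) = √(-9646) = I*√9646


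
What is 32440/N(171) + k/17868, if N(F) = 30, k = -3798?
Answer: 9658733/8934 ≈ 1081.1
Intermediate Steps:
32440/N(171) + k/17868 = 32440/30 - 3798/17868 = 32440*(1/30) - 3798*1/17868 = 3244/3 - 633/2978 = 9658733/8934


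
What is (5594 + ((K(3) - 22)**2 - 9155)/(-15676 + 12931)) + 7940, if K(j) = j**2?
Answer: 37159816/2745 ≈ 13537.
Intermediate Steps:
(5594 + ((K(3) - 22)**2 - 9155)/(-15676 + 12931)) + 7940 = (5594 + ((3**2 - 22)**2 - 9155)/(-15676 + 12931)) + 7940 = (5594 + ((9 - 22)**2 - 9155)/(-2745)) + 7940 = (5594 + ((-13)**2 - 9155)*(-1/2745)) + 7940 = (5594 + (169 - 9155)*(-1/2745)) + 7940 = (5594 - 8986*(-1/2745)) + 7940 = (5594 + 8986/2745) + 7940 = 15364516/2745 + 7940 = 37159816/2745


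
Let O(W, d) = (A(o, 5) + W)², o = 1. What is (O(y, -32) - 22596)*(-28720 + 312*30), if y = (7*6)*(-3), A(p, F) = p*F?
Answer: 154008800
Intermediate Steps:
A(p, F) = F*p
y = -126 (y = 42*(-3) = -126)
O(W, d) = (5 + W)² (O(W, d) = (5*1 + W)² = (5 + W)²)
(O(y, -32) - 22596)*(-28720 + 312*30) = ((5 - 126)² - 22596)*(-28720 + 312*30) = ((-121)² - 22596)*(-28720 + 9360) = (14641 - 22596)*(-19360) = -7955*(-19360) = 154008800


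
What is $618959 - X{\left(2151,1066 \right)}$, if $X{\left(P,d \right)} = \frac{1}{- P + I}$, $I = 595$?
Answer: $\frac{963100205}{1556} \approx 6.1896 \cdot 10^{5}$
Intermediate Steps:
$X{\left(P,d \right)} = \frac{1}{595 - P}$ ($X{\left(P,d \right)} = \frac{1}{- P + 595} = \frac{1}{595 - P}$)
$618959 - X{\left(2151,1066 \right)} = 618959 - - \frac{1}{-595 + 2151} = 618959 - - \frac{1}{1556} = 618959 + \frac{1}{1556} = \frac{963100205}{1556}$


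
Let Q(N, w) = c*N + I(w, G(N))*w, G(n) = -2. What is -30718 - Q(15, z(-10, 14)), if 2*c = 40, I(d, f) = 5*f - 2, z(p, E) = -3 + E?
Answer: -30886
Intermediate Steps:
I(d, f) = -2 + 5*f
c = 20 (c = (1/2)*40 = 20)
Q(N, w) = -12*w + 20*N (Q(N, w) = 20*N + (-2 + 5*(-2))*w = 20*N + (-2 - 10)*w = 20*N - 12*w = -12*w + 20*N)
-30718 - Q(15, z(-10, 14)) = -30718 - (-12*(-3 + 14) + 20*15) = -30718 - (-12*11 + 300) = -30718 - (-132 + 300) = -30718 - 1*168 = -30718 - 168 = -30886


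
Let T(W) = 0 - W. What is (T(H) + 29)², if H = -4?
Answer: 1089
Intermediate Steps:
T(W) = -W
(T(H) + 29)² = (-1*(-4) + 29)² = (4 + 29)² = 33² = 1089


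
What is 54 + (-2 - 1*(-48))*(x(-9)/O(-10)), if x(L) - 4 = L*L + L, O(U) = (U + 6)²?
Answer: 545/2 ≈ 272.50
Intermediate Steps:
O(U) = (6 + U)²
x(L) = 4 + L + L² (x(L) = 4 + (L*L + L) = 4 + (L² + L) = 4 + (L + L²) = 4 + L + L²)
54 + (-2 - 1*(-48))*(x(-9)/O(-10)) = 54 + (-2 - 1*(-48))*((4 - 9 + (-9)²)/((6 - 10)²)) = 54 + (-2 + 48)*((4 - 9 + 81)/((-4)²)) = 54 + 46*(76/16) = 54 + 46*(76*(1/16)) = 54 + 46*(19/4) = 54 + 437/2 = 545/2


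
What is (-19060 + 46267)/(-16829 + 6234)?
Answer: -27207/10595 ≈ -2.5679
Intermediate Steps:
(-19060 + 46267)/(-16829 + 6234) = 27207/(-10595) = 27207*(-1/10595) = -27207/10595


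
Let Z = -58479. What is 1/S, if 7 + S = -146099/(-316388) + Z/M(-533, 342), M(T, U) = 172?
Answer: -6802342/2357231997 ≈ -0.0028857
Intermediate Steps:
S = -2357231997/6802342 (S = -7 + (-146099/(-316388) - 58479/172) = -7 + (-146099*(-1/316388) - 58479*1/172) = -7 + (146099/316388 - 58479/172) = -7 - 2309615603/6802342 = -2357231997/6802342 ≈ -346.53)
1/S = 1/(-2357231997/6802342) = -6802342/2357231997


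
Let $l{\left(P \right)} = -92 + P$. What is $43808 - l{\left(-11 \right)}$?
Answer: $43911$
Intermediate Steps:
$43808 - l{\left(-11 \right)} = 43808 - \left(-92 - 11\right) = 43808 - -103 = 43808 + 103 = 43911$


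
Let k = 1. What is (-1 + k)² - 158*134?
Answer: -21172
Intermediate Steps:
(-1 + k)² - 158*134 = (-1 + 1)² - 158*134 = 0² - 21172 = 0 - 21172 = -21172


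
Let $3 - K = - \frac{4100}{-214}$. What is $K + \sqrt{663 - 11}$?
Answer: $- \frac{1729}{107} + 2 \sqrt{163} \approx 9.3754$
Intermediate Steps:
$K = - \frac{1729}{107}$ ($K = 3 - - \frac{4100}{-214} = 3 - \left(-4100\right) \left(- \frac{1}{214}\right) = 3 - \frac{2050}{107} = - \frac{1729}{107} \approx -16.159$)
$K + \sqrt{663 - 11} = - \frac{1729}{107} + \sqrt{663 - 11} = - \frac{1729}{107} + \sqrt{652} = - \frac{1729}{107} + 2 \sqrt{163}$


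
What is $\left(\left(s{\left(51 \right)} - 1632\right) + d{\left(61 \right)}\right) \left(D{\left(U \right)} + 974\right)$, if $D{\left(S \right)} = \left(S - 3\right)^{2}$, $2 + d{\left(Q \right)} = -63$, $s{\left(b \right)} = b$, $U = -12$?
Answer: $-1973554$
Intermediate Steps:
$d{\left(Q \right)} = -65$ ($d{\left(Q \right)} = -2 - 63 = -65$)
$D{\left(S \right)} = \left(-3 + S\right)^{2}$
$\left(\left(s{\left(51 \right)} - 1632\right) + d{\left(61 \right)}\right) \left(D{\left(U \right)} + 974\right) = \left(\left(51 - 1632\right) - 65\right) \left(\left(-3 - 12\right)^{2} + 974\right) = \left(-1581 - 65\right) \left(\left(-15\right)^{2} + 974\right) = - 1646 \left(225 + 974\right) = \left(-1646\right) 1199 = -1973554$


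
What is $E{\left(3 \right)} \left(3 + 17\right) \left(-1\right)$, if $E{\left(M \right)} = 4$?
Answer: $-80$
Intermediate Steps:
$E{\left(3 \right)} \left(3 + 17\right) \left(-1\right) = 4 \left(3 + 17\right) \left(-1\right) = 4 \cdot 20 \left(-1\right) = 4 \left(-20\right) = -80$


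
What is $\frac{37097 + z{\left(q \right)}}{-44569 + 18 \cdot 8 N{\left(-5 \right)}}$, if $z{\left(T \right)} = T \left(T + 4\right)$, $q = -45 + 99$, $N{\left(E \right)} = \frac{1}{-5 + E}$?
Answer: $- \frac{201145}{222917} \approx -0.90233$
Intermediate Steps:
$q = 54$
$z{\left(T \right)} = T \left(4 + T\right)$
$\frac{37097 + z{\left(q \right)}}{-44569 + 18 \cdot 8 N{\left(-5 \right)}} = \frac{37097 + 54 \left(4 + 54\right)}{-44569 + \frac{18 \cdot 8}{-5 - 5}} = \frac{37097 + 54 \cdot 58}{-44569 + \frac{144}{-10}} = \frac{37097 + 3132}{-44569 + 144 \left(- \frac{1}{10}\right)} = \frac{40229}{-44569 - \frac{72}{5}} = \frac{40229}{- \frac{222917}{5}} = 40229 \left(- \frac{5}{222917}\right) = - \frac{201145}{222917}$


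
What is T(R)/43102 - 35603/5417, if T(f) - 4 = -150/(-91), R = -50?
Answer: -69821110854/10623500797 ≈ -6.5723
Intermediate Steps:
T(f) = 514/91 (T(f) = 4 - 150/(-91) = 4 - 150*(-1/91) = 4 + 150/91 = 514/91)
T(R)/43102 - 35603/5417 = (514/91)/43102 - 35603/5417 = (514/91)*(1/43102) - 35603*1/5417 = 257/1961141 - 35603/5417 = -69821110854/10623500797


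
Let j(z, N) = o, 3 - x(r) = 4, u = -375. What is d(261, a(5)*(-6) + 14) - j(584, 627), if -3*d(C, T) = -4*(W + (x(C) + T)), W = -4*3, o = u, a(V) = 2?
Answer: 1081/3 ≈ 360.33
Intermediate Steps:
o = -375
x(r) = -1 (x(r) = 3 - 1*4 = 3 - 4 = -1)
W = -12
j(z, N) = -375
d(C, T) = -52/3 + 4*T/3 (d(C, T) = -(-4)*(-12 + (-1 + T))/3 = -(-4)*(-13 + T)/3 = -(52 - 4*T)/3 = -52/3 + 4*T/3)
d(261, a(5)*(-6) + 14) - j(584, 627) = (-52/3 + 4*(2*(-6) + 14)/3) - 1*(-375) = (-52/3 + 4*(-12 + 14)/3) + 375 = (-52/3 + (4/3)*2) + 375 = (-52/3 + 8/3) + 375 = -44/3 + 375 = 1081/3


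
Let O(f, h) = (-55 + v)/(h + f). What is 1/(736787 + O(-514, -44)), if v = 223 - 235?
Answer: 558/411127213 ≈ 1.3572e-6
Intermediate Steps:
v = -12
O(f, h) = -67/(f + h) (O(f, h) = (-55 - 12)/(h + f) = -67/(f + h))
1/(736787 + O(-514, -44)) = 1/(736787 - 67/(-514 - 44)) = 1/(736787 - 67/(-558)) = 1/(736787 - 67*(-1/558)) = 1/(736787 + 67/558) = 1/(411127213/558) = 558/411127213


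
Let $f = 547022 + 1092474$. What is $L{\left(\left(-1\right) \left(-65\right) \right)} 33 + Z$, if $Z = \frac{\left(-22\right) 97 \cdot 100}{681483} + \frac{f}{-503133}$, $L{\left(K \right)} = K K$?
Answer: $\frac{1448616466034479}{10390199583} \approx 1.3942 \cdot 10^{5}$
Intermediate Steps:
$L{\left(K \right)} = K^{2}$
$f = 1639496$
$Z = - \frac{37110825296}{10390199583}$ ($Z = \frac{\left(-22\right) 97 \cdot 100}{681483} + \frac{1639496}{-503133} = \left(-2134\right) 100 \cdot \frac{1}{681483} + 1639496 \left(- \frac{1}{503133}\right) = \left(-213400\right) \frac{1}{681483} - \frac{1639496}{503133} = - \frac{19400}{61953} - \frac{1639496}{503133} = - \frac{37110825296}{10390199583} \approx -3.5717$)
$L{\left(\left(-1\right) \left(-65\right) \right)} 33 + Z = \left(\left(-1\right) \left(-65\right)\right)^{2} \cdot 33 - \frac{37110825296}{10390199583} = 65^{2} \cdot 33 - \frac{37110825296}{10390199583} = 4225 \cdot 33 - \frac{37110825296}{10390199583} = 139425 - \frac{37110825296}{10390199583} = \frac{1448616466034479}{10390199583}$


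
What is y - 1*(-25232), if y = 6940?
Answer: 32172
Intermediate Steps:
y - 1*(-25232) = 6940 - 1*(-25232) = 6940 + 25232 = 32172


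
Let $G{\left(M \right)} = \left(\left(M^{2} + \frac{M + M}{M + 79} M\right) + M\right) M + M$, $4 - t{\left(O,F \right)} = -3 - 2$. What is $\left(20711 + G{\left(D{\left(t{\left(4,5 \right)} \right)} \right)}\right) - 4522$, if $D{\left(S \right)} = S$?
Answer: $\frac{749081}{44} \approx 17025.0$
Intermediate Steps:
$t{\left(O,F \right)} = 9$ ($t{\left(O,F \right)} = 4 - \left(-3 - 2\right) = 4 - -5 = 4 + 5 = 9$)
$G{\left(M \right)} = M + M \left(M + M^{2} + \frac{2 M^{2}}{79 + M}\right)$ ($G{\left(M \right)} = \left(\left(M^{2} + \frac{2 M}{79 + M} M\right) + M\right) M + M = \left(\left(M^{2} + \frac{2 M^{2}}{79 + M}\right) + M\right) M + M = \left(M + M^{2} + \frac{2 M^{2}}{79 + M}\right) M + M = M \left(M + M^{2} + \frac{2 M^{2}}{79 + M}\right) + M = M + M \left(M + M^{2} + \frac{2 M^{2}}{79 + M}\right)$)
$\left(20711 + G{\left(D{\left(t{\left(4,5 \right)} \right)} \right)}\right) - 4522 = \left(20711 + \frac{9 \left(79 + 9^{3} + 80 \cdot 9 + 82 \cdot 9^{2}\right)}{79 + 9}\right) - 4522 = \left(20711 + \frac{9 \left(79 + 729 + 720 + 82 \cdot 81\right)}{88}\right) - 4522 = \left(20711 + 9 \cdot \frac{1}{88} \left(79 + 729 + 720 + 6642\right)\right) - 4522 = \left(20711 + 9 \cdot \frac{1}{88} \cdot 8170\right) - 4522 = \left(20711 + \frac{36765}{44}\right) - 4522 = \frac{948049}{44} - 4522 = \frac{749081}{44}$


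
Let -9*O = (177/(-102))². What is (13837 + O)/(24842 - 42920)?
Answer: -143956667/188083512 ≈ -0.76539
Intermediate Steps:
O = -3481/10404 (O = -(177/(-102))²/9 = -(177*(-1/102))²/9 = -(-59/34)²/9 = -⅑*3481/1156 = -3481/10404 ≈ -0.33458)
(13837 + O)/(24842 - 42920) = (13837 - 3481/10404)/(24842 - 42920) = (143956667/10404)/(-18078) = (143956667/10404)*(-1/18078) = -143956667/188083512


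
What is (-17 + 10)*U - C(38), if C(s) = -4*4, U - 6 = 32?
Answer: -250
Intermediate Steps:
U = 38 (U = 6 + 32 = 38)
C(s) = -16
(-17 + 10)*U - C(38) = (-17 + 10)*38 - 1*(-16) = -7*38 + 16 = -266 + 16 = -250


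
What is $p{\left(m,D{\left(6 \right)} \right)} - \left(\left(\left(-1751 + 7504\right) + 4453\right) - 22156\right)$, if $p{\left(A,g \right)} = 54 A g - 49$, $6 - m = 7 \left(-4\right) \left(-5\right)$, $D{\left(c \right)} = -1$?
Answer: $19137$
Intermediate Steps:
$m = -134$ ($m = 6 - 7 \left(-4\right) \left(-5\right) = 6 - \left(-28\right) \left(-5\right) = 6 - 140 = -134$)
$p{\left(A,g \right)} = -49 + 54 A g$ ($p{\left(A,g \right)} = 54 A g - 49 = -49 + 54 A g$)
$p{\left(m,D{\left(6 \right)} \right)} - \left(\left(\left(-1751 + 7504\right) + 4453\right) - 22156\right) = \left(-49 + 54 \left(-134\right) \left(-1\right)\right) - \left(\left(\left(-1751 + 7504\right) + 4453\right) - 22156\right) = \left(-49 + 7236\right) - \left(\left(5753 + 4453\right) - 22156\right) = 7187 - \left(10206 - 22156\right) = 7187 - -11950 = 7187 + 11950 = 19137$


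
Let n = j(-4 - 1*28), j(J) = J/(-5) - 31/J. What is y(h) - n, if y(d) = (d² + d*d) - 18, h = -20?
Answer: 123941/160 ≈ 774.63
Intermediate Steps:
y(d) = -18 + 2*d² (y(d) = (d² + d²) - 18 = 2*d² - 18 = -18 + 2*d²)
j(J) = -31/J - J/5 (j(J) = J*(-⅕) - 31/J = -J/5 - 31/J = -31/J - J/5)
n = 1179/160 (n = -31/(-4 - 1*28) - (-4 - 1*28)/5 = -31/(-4 - 28) - (-4 - 28)/5 = -31/(-32) - ⅕*(-32) = -31*(-1/32) + 32/5 = 31/32 + 32/5 = 1179/160 ≈ 7.3688)
y(h) - n = (-18 + 2*(-20)²) - 1*1179/160 = (-18 + 2*400) - 1179/160 = (-18 + 800) - 1179/160 = 782 - 1179/160 = 123941/160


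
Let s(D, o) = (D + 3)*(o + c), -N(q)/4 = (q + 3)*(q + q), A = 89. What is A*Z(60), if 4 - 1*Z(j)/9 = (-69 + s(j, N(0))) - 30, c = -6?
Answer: 385281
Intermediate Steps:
N(q) = -8*q*(3 + q) (N(q) = -4*(q + 3)*(q + q) = -4*(3 + q)*2*q = -8*q*(3 + q))
s(D, o) = (-6 + o)*(3 + D) (s(D, o) = (D + 3)*(o - 6) = (3 + D)*(-6 + o) = (-6 + o)*(3 + D))
Z(j) = 1089 + 54*j (Z(j) = 36 - 9*((-69 + (-18 - 6*j + 3*(-8*0*(3 + 0)) + j*(-8*0*(3 + 0)))) - 30) = 36 - 9*((-69 + (-18 - 6*j + 3*(-8*0*3) + j*(-8*0*3))) - 30) = 36 - 9*((-69 + (-18 - 6*j + 3*0 + j*0)) - 30) = 36 - 9*((-69 + (-18 - 6*j + 0 + 0)) - 30) = 36 - 9*((-69 + (-18 - 6*j)) - 30) = 36 - 9*((-87 - 6*j) - 30) = 36 - 9*(-117 - 6*j) = 36 + (1053 + 54*j) = 1089 + 54*j)
A*Z(60) = 89*(1089 + 54*60) = 89*(1089 + 3240) = 89*4329 = 385281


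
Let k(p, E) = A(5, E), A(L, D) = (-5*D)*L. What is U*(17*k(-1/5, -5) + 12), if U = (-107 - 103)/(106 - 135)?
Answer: 448770/29 ≈ 15475.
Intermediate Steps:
A(L, D) = -5*D*L
k(p, E) = -25*E (k(p, E) = -5*E*5 = -25*E)
U = 210/29 (U = -210/(-29) = -210*(-1/29) = 210/29 ≈ 7.2414)
U*(17*k(-1/5, -5) + 12) = 210*(17*(-25*(-5)) + 12)/29 = 210*(17*125 + 12)/29 = 210*(2125 + 12)/29 = (210/29)*2137 = 448770/29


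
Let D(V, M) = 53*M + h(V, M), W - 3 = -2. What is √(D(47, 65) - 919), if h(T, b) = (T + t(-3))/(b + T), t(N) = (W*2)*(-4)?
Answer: 3*√220073/28 ≈ 50.263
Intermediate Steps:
W = 1 (W = 3 - 2 = 1)
t(N) = -8 (t(N) = (1*2)*(-4) = 2*(-4) = -8)
h(T, b) = (-8 + T)/(T + b) (h(T, b) = (T - 8)/(b + T) = (-8 + T)/(T + b))
D(V, M) = 53*M + (-8 + V)/(M + V) (D(V, M) = 53*M + (-8 + V)/(V + M) = 53*M + (-8 + V)/(M + V))
√(D(47, 65) - 919) = √((-8 + 47 + 53*65*(65 + 47))/(65 + 47) - 919) = √((-8 + 47 + 53*65*112)/112 - 919) = √((-8 + 47 + 385840)/112 - 919) = √((1/112)*385879 - 919) = √(385879/112 - 919) = √(282951/112) = 3*√220073/28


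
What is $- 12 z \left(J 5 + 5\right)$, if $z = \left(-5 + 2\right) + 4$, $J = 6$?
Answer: $-420$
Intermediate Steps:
$z = 1$ ($z = -3 + 4 = 1$)
$- 12 z \left(J 5 + 5\right) = \left(-12\right) 1 \left(6 \cdot 5 + 5\right) = - 12 \left(30 + 5\right) = \left(-12\right) 35 = -420$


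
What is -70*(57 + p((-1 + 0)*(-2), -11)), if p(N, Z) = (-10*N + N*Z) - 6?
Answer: -630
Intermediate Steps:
p(N, Z) = -6 - 10*N + N*Z
-70*(57 + p((-1 + 0)*(-2), -11)) = -70*(57 + (-6 - 10*(-1 + 0)*(-2) + ((-1 + 0)*(-2))*(-11))) = -70*(57 + (-6 - (-10)*(-2) - 1*(-2)*(-11))) = -70*(57 + (-6 - 10*2 + 2*(-11))) = -70*(57 + (-6 - 20 - 22)) = -70*(57 - 48) = -70*9 = -630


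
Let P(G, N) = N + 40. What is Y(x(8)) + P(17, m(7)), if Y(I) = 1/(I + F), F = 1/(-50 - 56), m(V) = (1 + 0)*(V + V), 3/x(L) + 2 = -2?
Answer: 8482/161 ≈ 52.683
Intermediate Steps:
x(L) = -¾ (x(L) = 3/(-2 - 2) = 3/(-4) = 3*(-¼) = -¾)
m(V) = 2*V (m(V) = 1*(2*V) = 2*V)
F = -1/106 (F = 1/(-106) = -1/106 ≈ -0.0094340)
P(G, N) = 40 + N
Y(I) = 1/(-1/106 + I) (Y(I) = 1/(I - 1/106) = 1/(-1/106 + I))
Y(x(8)) + P(17, m(7)) = 106/(-1 + 106*(-¾)) + (40 + 2*7) = 106/(-1 - 159/2) + (40 + 14) = 106/(-161/2) + 54 = 106*(-2/161) + 54 = -212/161 + 54 = 8482/161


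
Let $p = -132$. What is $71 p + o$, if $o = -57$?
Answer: $-9429$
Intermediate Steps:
$71 p + o = 71 \left(-132\right) - 57 = -9372 - 57 = -9429$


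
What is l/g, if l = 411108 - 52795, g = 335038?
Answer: 358313/335038 ≈ 1.0695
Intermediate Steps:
l = 358313
l/g = 358313/335038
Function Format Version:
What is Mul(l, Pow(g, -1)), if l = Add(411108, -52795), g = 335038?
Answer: Rational(358313, 335038) ≈ 1.0695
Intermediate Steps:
l = 358313
Mul(l, Pow(g, -1)) = Mul(358313, Pow(335038, -1)) = Mul(358313, Rational(1, 335038)) = Rational(358313, 335038)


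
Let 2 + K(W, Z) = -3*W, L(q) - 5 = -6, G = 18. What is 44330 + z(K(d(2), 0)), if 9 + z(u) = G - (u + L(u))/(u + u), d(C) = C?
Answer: 709415/16 ≈ 44338.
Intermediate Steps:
L(q) = -1 (L(q) = 5 - 6 = -1)
K(W, Z) = -2 - 3*W
z(u) = 9 - (-1 + u)/(2*u) (z(u) = -9 + (18 - (u - 1)/(u + u)) = -9 + (18 - (-1 + u)/(2*u)) = 9 - (-1 + u)/(2*u))
44330 + z(K(d(2), 0)) = 44330 + (1 + 17*(-2 - 3*2))/(2*(-2 - 3*2)) = 44330 + (1 + 17*(-2 - 6))/(2*(-2 - 6)) = 44330 + (1/2)*(1 + 17*(-8))/(-8) = 44330 + (1/2)*(-1/8)*(1 - 136) = 44330 + (1/2)*(-1/8)*(-135) = 44330 + 135/16 = 709415/16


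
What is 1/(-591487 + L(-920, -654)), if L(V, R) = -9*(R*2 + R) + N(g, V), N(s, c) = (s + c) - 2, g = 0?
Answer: -1/574751 ≈ -1.7399e-6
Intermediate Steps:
N(s, c) = -2 + c + s (N(s, c) = (c + s) - 2 = -2 + c + s)
L(V, R) = -2 + V - 27*R (L(V, R) = -9*(R*2 + R) + (-2 + V + 0) = -9*(2*R + R) + (-2 + V) = -27*R + (-2 + V) = -2 + V - 27*R)
1/(-591487 + L(-920, -654)) = 1/(-591487 + (-2 - 920 - 27*(-654))) = 1/(-591487 + (-2 - 920 + 17658)) = 1/(-591487 + 16736) = 1/(-574751) = -1/574751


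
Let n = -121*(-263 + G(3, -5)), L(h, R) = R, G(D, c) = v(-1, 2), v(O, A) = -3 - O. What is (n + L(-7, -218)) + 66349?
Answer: 98196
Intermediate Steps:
G(D, c) = -2 (G(D, c) = -3 - 1*(-1) = -3 + 1 = -2)
n = 32065 (n = -121*(-263 - 2) = -121*(-265) = 32065)
(n + L(-7, -218)) + 66349 = (32065 - 218) + 66349 = 31847 + 66349 = 98196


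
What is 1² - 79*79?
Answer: -6240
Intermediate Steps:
1² - 79*79 = 1 - 6241 = -6240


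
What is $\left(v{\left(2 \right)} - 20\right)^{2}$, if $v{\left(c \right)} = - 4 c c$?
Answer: $1296$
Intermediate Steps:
$v{\left(c \right)} = - 4 c^{2}$
$\left(v{\left(2 \right)} - 20\right)^{2} = \left(- 4 \cdot 2^{2} - 20\right)^{2} = \left(\left(-4\right) 4 - 20\right)^{2} = \left(-16 - 20\right)^{2} = \left(-36\right)^{2} = 1296$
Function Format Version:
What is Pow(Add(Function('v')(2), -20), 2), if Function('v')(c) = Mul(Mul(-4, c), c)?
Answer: 1296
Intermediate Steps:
Function('v')(c) = Mul(-4, Pow(c, 2))
Pow(Add(Function('v')(2), -20), 2) = Pow(Add(Mul(-4, Pow(2, 2)), -20), 2) = Pow(Add(Mul(-4, 4), -20), 2) = Pow(Add(-16, -20), 2) = Pow(-36, 2) = 1296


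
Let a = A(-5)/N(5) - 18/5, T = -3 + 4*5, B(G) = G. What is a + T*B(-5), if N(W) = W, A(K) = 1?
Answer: -442/5 ≈ -88.400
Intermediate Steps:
T = 17 (T = -3 + 20 = 17)
a = -17/5 (a = 1/5 - 18/5 = 1*(⅕) - 18*⅕ = ⅕ - 18/5 = -17/5 ≈ -3.4000)
a + T*B(-5) = -17/5 + 17*(-5) = -17/5 - 85 = -442/5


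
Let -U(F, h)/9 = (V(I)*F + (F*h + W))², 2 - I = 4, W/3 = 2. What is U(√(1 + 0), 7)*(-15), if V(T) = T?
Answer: 16335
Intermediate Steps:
W = 6 (W = 3*2 = 6)
I = -2 (I = 2 - 1*4 = 2 - 4 = -2)
U(F, h) = -9*(6 - 2*F + F*h)² (U(F, h) = -9*(-2*F + (F*h + 6))² = -9*(-2*F + (6 + F*h))² = -9*(6 - 2*F + F*h)²)
U(√(1 + 0), 7)*(-15) = -9*(6 - 2*√(1 + 0) + √(1 + 0)*7)²*(-15) = -9*(6 - 2*√1 + √1*7)²*(-15) = -9*(6 - 2*1 + 1*7)²*(-15) = -9*(6 - 2 + 7)²*(-15) = -9*11²*(-15) = -9*121*(-15) = -1089*(-15) = 16335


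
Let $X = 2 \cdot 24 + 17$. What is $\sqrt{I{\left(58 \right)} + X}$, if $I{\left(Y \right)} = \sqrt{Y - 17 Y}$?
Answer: $\sqrt{65 + 4 i \sqrt{58}} \approx 8.27 + 1.8418 i$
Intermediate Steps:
$I{\left(Y \right)} = 4 \sqrt{- Y}$ ($I{\left(Y \right)} = \sqrt{- 16 Y} = 4 \sqrt{- Y}$)
$X = 65$ ($X = 48 + 17 = 65$)
$\sqrt{I{\left(58 \right)} + X} = \sqrt{4 \sqrt{\left(-1\right) 58} + 65} = \sqrt{4 \sqrt{-58} + 65} = \sqrt{4 i \sqrt{58} + 65} = \sqrt{65 + 4 i \sqrt{58}}$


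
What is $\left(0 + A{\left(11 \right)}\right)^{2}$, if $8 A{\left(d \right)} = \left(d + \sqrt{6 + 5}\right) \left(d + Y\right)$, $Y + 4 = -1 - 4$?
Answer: $\frac{\left(11 + \sqrt{11}\right)^{2}}{16} \approx 12.81$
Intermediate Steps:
$Y = -9$ ($Y = -4 - 5 = -9$)
$A{\left(d \right)} = \frac{\left(-9 + d\right) \left(d + \sqrt{11}\right)}{8}$ ($A{\left(d \right)} = \frac{\left(d + \sqrt{6 + 5}\right) \left(d - 9\right)}{8} = \frac{\left(d + \sqrt{11}\right) \left(-9 + d\right)}{8} = \frac{\left(-9 + d\right) \left(d + \sqrt{11}\right)}{8}$)
$\left(0 + A{\left(11 \right)}\right)^{2} = \left(0 + \left(\left(- \frac{9}{8}\right) 11 - \frac{9 \sqrt{11}}{8} + \frac{11^{2}}{8} + \frac{1}{8} \cdot 11 \sqrt{11}\right)\right)^{2} = \left(0 + \left(- \frac{99}{8} - \frac{9 \sqrt{11}}{8} + \frac{1}{8} \cdot 121 + \frac{11 \sqrt{11}}{8}\right)\right)^{2} = \left(0 + \left(- \frac{99}{8} - \frac{9 \sqrt{11}}{8} + \frac{121}{8} + \frac{11 \sqrt{11}}{8}\right)\right)^{2} = \left(0 + \left(\frac{11}{4} + \frac{\sqrt{11}}{4}\right)\right)^{2} = \left(\frac{11}{4} + \frac{\sqrt{11}}{4}\right)^{2}$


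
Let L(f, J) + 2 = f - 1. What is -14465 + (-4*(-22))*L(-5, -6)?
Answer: -15169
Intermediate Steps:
L(f, J) = -3 + f (L(f, J) = -2 + (f - 1) = -2 + (-1 + f) = -3 + f)
-14465 + (-4*(-22))*L(-5, -6) = -14465 + (-4*(-22))*(-3 - 5) = -14465 + 88*(-8) = -14465 - 704 = -15169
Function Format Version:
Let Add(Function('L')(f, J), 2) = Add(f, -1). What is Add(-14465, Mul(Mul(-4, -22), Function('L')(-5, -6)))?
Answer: -15169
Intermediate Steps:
Function('L')(f, J) = Add(-3, f) (Function('L')(f, J) = Add(-2, Add(f, -1)) = Add(-2, Add(-1, f)) = Add(-3, f))
Add(-14465, Mul(Mul(-4, -22), Function('L')(-5, -6))) = Add(-14465, Mul(Mul(-4, -22), Add(-3, -5))) = Add(-14465, Mul(88, -8)) = Add(-14465, -704) = -15169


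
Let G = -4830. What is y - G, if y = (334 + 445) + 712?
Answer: 6321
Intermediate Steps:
y = 1491 (y = 779 + 712 = 1491)
y - G = 1491 - 1*(-4830) = 1491 + 4830 = 6321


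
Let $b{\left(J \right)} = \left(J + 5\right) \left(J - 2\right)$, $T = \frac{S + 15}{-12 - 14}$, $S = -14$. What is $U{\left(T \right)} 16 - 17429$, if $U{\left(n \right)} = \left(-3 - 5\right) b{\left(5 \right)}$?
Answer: $-21269$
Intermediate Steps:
$T = - \frac{1}{26}$ ($T = \frac{-14 + 15}{-12 - 14} = 1 \frac{1}{-26} = 1 \left(- \frac{1}{26}\right) = - \frac{1}{26} \approx -0.038462$)
$b{\left(J \right)} = \left(-2 + J\right) \left(5 + J\right)$ ($b{\left(J \right)} = \left(5 + J\right) \left(-2 + J\right) = \left(-2 + J\right) \left(5 + J\right)$)
$U{\left(n \right)} = -240$ ($U{\left(n \right)} = \left(-3 - 5\right) \left(-10 + 5^{2} + 3 \cdot 5\right) = - 8 \left(-10 + 25 + 15\right) = \left(-8\right) 30 = -240$)
$U{\left(T \right)} 16 - 17429 = \left(-240\right) 16 - 17429 = -3840 - 17429 = -21269$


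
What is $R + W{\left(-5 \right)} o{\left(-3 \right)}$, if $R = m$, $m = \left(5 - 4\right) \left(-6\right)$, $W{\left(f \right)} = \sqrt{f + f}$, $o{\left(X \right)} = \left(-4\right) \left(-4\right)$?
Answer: $-6 + 16 i \sqrt{10} \approx -6.0 + 50.596 i$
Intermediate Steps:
$o{\left(X \right)} = 16$
$W{\left(f \right)} = \sqrt{2} \sqrt{f}$ ($W{\left(f \right)} = \sqrt{2 f} = \sqrt{2} \sqrt{f}$)
$m = -6$ ($m = 1 \left(-6\right) = -6$)
$R = -6$
$R + W{\left(-5 \right)} o{\left(-3 \right)} = -6 + \sqrt{2} \sqrt{-5} \cdot 16 = -6 + \sqrt{2} i \sqrt{5} \cdot 16 = -6 + i \sqrt{10} \cdot 16 = -6 + 16 i \sqrt{10}$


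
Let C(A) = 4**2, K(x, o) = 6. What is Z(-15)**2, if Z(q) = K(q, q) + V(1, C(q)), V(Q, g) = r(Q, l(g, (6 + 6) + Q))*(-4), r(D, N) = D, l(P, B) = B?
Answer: 4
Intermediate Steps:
C(A) = 16
V(Q, g) = -4*Q (V(Q, g) = Q*(-4) = -4*Q)
Z(q) = 2 (Z(q) = 6 - 4*1 = 6 - 4 = 2)
Z(-15)**2 = 2**2 = 4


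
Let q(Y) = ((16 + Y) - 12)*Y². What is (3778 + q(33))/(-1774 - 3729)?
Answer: -44071/5503 ≈ -8.0085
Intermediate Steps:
q(Y) = Y²*(4 + Y) (q(Y) = (4 + Y)*Y² = Y²*(4 + Y))
(3778 + q(33))/(-1774 - 3729) = (3778 + 33²*(4 + 33))/(-1774 - 3729) = (3778 + 1089*37)/(-5503) = (3778 + 40293)*(-1/5503) = 44071*(-1/5503) = -44071/5503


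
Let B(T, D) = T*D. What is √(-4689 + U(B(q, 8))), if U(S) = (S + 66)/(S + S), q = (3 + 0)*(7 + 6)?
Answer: 3*I*√1408602/52 ≈ 68.472*I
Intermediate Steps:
q = 39 (q = 3*13 = 39)
B(T, D) = D*T
U(S) = (66 + S)/(2*S) (U(S) = (66 + S)/((2*S)) = (66 + S)*(1/(2*S)) = (66 + S)/(2*S))
√(-4689 + U(B(q, 8))) = √(-4689 + (66 + 8*39)/(2*((8*39)))) = √(-4689 + (½)*(66 + 312)/312) = √(-4689 + (½)*(1/312)*378) = √(-4689 + 63/104) = √(-487593/104) = 3*I*√1408602/52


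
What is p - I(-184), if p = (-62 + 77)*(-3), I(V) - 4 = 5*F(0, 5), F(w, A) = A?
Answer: -74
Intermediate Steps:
I(V) = 29 (I(V) = 4 + 5*5 = 4 + 25 = 29)
p = -45 (p = 15*(-3) = -45)
p - I(-184) = -45 - 1*29 = -45 - 29 = -74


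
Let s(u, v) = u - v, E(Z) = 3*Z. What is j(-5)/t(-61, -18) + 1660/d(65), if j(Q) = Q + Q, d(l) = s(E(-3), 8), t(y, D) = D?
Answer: -14855/153 ≈ -97.092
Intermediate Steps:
d(l) = -17 (d(l) = 3*(-3) - 1*8 = -9 - 8 = -17)
j(Q) = 2*Q
j(-5)/t(-61, -18) + 1660/d(65) = (2*(-5))/(-18) + 1660/(-17) = -10*(-1/18) + 1660*(-1/17) = 5/9 - 1660/17 = -14855/153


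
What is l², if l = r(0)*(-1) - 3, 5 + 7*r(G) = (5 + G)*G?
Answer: 256/49 ≈ 5.2245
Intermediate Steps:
r(G) = -5/7 + G*(5 + G)/7 (r(G) = -5/7 + ((5 + G)*G)/7 = -5/7 + (G*(5 + G))/7 = -5/7 + G*(5 + G)/7)
l = -16/7 (l = (-5/7 + (⅐)*0² + (5/7)*0)*(-1) - 3 = (-5/7 + (⅐)*0 + 0)*(-1) - 3 = (-5/7 + 0 + 0)*(-1) - 3 = -5/7*(-1) - 3 = 5/7 - 3 = -16/7 ≈ -2.2857)
l² = (-16/7)² = 256/49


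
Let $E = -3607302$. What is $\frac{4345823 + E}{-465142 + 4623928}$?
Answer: $\frac{738521}{4158786} \approx 0.17758$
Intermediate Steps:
$\frac{4345823 + E}{-465142 + 4623928} = \frac{4345823 - 3607302}{-465142 + 4623928} = \frac{738521}{4158786}$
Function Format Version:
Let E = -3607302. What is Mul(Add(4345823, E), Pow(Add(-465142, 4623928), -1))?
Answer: Rational(738521, 4158786) ≈ 0.17758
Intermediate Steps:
Mul(Add(4345823, E), Pow(Add(-465142, 4623928), -1)) = Mul(Add(4345823, -3607302), Pow(Add(-465142, 4623928), -1)) = Mul(738521, Pow(4158786, -1)) = Mul(738521, Rational(1, 4158786)) = Rational(738521, 4158786)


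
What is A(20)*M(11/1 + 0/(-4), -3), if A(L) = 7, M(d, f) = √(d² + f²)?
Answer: 7*√130 ≈ 79.812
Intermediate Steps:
A(20)*M(11/1 + 0/(-4), -3) = 7*√((11/1 + 0/(-4))² + (-3)²) = 7*√((11*1 + 0*(-¼))² + 9) = 7*√((11 + 0)² + 9) = 7*√(11² + 9) = 7*√(121 + 9) = 7*√130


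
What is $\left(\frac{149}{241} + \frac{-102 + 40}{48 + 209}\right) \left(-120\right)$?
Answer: $- \frac{2802120}{61937} \approx -45.241$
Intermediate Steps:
$\left(\frac{149}{241} + \frac{-102 + 40}{48 + 209}\right) \left(-120\right) = \left(149 \cdot \frac{1}{241} - \frac{62}{257}\right) \left(-120\right) = \left(\frac{149}{241} - \frac{62}{257}\right) \left(-120\right) = \frac{23351}{61937} \left(-120\right) = - \frac{2802120}{61937}$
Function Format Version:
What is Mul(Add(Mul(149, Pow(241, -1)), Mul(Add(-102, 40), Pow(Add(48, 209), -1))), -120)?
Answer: Rational(-2802120, 61937) ≈ -45.241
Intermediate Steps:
Mul(Add(Mul(149, Pow(241, -1)), Mul(Add(-102, 40), Pow(Add(48, 209), -1))), -120) = Mul(Add(Mul(149, Rational(1, 241)), Mul(-62, Pow(257, -1))), -120) = Mul(Add(Rational(149, 241), Mul(-62, Rational(1, 257))), -120) = Mul(Add(Rational(149, 241), Rational(-62, 257)), -120) = Mul(Rational(23351, 61937), -120) = Rational(-2802120, 61937)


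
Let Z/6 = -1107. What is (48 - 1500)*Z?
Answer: 9644184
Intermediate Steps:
Z = -6642 (Z = 6*(-1107) = -6642)
(48 - 1500)*Z = (48 - 1500)*(-6642) = -1452*(-6642) = 9644184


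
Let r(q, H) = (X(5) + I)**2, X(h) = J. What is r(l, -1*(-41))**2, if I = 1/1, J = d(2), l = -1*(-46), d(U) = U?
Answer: 81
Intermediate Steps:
l = 46
J = 2
X(h) = 2
I = 1
r(q, H) = 9 (r(q, H) = (2 + 1)**2 = 3**2 = 9)
r(l, -1*(-41))**2 = 9**2 = 81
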